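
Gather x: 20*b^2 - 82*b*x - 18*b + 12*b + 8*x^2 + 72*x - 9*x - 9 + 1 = 20*b^2 - 6*b + 8*x^2 + x*(63 - 82*b) - 8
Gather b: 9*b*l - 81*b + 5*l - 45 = b*(9*l - 81) + 5*l - 45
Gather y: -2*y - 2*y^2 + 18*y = -2*y^2 + 16*y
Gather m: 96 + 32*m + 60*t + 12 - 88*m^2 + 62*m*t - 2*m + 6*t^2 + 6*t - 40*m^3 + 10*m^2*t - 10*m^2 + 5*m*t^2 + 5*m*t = -40*m^3 + m^2*(10*t - 98) + m*(5*t^2 + 67*t + 30) + 6*t^2 + 66*t + 108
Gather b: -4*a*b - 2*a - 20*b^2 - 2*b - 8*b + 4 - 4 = -2*a - 20*b^2 + b*(-4*a - 10)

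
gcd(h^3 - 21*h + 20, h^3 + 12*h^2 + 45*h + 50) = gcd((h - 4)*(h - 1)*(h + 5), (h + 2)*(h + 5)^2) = h + 5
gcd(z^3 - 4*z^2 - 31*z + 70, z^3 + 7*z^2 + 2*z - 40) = z^2 + 3*z - 10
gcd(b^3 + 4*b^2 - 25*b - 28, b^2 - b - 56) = b + 7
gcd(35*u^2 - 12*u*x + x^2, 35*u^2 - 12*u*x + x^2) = 35*u^2 - 12*u*x + x^2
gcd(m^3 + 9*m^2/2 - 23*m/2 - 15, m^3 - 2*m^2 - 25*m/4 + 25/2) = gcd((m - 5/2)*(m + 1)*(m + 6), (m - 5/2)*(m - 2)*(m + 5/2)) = m - 5/2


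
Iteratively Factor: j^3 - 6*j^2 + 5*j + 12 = (j + 1)*(j^2 - 7*j + 12) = (j - 3)*(j + 1)*(j - 4)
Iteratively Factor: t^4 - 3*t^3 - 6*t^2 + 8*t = (t - 4)*(t^3 + t^2 - 2*t) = t*(t - 4)*(t^2 + t - 2) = t*(t - 4)*(t - 1)*(t + 2)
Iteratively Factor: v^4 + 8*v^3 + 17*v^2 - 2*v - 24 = (v - 1)*(v^3 + 9*v^2 + 26*v + 24) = (v - 1)*(v + 2)*(v^2 + 7*v + 12) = (v - 1)*(v + 2)*(v + 3)*(v + 4)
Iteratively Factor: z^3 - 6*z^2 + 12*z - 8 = (z - 2)*(z^2 - 4*z + 4) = (z - 2)^2*(z - 2)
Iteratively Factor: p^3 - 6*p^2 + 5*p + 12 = (p - 3)*(p^2 - 3*p - 4) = (p - 4)*(p - 3)*(p + 1)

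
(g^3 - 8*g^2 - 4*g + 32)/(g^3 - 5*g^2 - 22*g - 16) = (g - 2)/(g + 1)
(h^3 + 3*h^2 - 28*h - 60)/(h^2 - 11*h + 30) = (h^2 + 8*h + 12)/(h - 6)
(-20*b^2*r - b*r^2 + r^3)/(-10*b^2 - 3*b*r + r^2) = r*(4*b + r)/(2*b + r)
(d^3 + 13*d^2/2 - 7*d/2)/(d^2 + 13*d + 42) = d*(2*d - 1)/(2*(d + 6))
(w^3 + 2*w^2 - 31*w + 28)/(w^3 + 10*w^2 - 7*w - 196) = (w - 1)/(w + 7)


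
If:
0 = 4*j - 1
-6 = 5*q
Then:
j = 1/4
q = -6/5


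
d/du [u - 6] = 1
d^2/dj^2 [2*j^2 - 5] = 4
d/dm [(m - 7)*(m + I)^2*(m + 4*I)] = 4*m^3 + m^2*(-21 + 18*I) + m*(-18 - 84*I) + 63 - 4*I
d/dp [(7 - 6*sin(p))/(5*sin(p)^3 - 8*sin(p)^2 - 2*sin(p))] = (60*sin(p)^3 - 153*sin(p)^2 + 112*sin(p) + 14)*cos(p)/((5*sin(p)^2 - 8*sin(p) - 2)^2*sin(p)^2)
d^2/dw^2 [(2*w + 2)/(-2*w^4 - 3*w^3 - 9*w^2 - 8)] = 4*(-w^2*(w + 1)*(8*w^2 + 9*w + 18)^2 + (8*w^3 + 9*w^2 + 18*w + 3*(w + 1)*(4*w^2 + 3*w + 3))*(2*w^4 + 3*w^3 + 9*w^2 + 8))/(2*w^4 + 3*w^3 + 9*w^2 + 8)^3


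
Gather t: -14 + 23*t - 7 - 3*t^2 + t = -3*t^2 + 24*t - 21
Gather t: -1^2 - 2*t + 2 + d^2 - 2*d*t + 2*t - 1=d^2 - 2*d*t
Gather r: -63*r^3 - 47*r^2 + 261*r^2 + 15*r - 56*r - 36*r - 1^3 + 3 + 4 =-63*r^3 + 214*r^2 - 77*r + 6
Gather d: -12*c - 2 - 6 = -12*c - 8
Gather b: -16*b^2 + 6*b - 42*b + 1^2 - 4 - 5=-16*b^2 - 36*b - 8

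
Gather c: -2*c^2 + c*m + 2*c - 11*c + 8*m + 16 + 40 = -2*c^2 + c*(m - 9) + 8*m + 56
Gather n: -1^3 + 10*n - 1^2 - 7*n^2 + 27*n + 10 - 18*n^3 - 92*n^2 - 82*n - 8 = -18*n^3 - 99*n^2 - 45*n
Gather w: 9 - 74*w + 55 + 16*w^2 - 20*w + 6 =16*w^2 - 94*w + 70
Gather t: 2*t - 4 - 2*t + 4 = 0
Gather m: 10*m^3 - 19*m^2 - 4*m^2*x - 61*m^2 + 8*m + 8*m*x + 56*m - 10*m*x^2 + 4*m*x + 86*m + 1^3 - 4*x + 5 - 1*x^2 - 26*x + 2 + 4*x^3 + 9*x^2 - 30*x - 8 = 10*m^3 + m^2*(-4*x - 80) + m*(-10*x^2 + 12*x + 150) + 4*x^3 + 8*x^2 - 60*x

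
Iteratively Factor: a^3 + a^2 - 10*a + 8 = (a + 4)*(a^2 - 3*a + 2) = (a - 2)*(a + 4)*(a - 1)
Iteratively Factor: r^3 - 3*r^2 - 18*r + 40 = (r - 5)*(r^2 + 2*r - 8) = (r - 5)*(r + 4)*(r - 2)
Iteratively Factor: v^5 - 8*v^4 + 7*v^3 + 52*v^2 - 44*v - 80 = (v - 2)*(v^4 - 6*v^3 - 5*v^2 + 42*v + 40) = (v - 2)*(v + 1)*(v^3 - 7*v^2 + 2*v + 40) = (v - 2)*(v + 1)*(v + 2)*(v^2 - 9*v + 20) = (v - 5)*(v - 2)*(v + 1)*(v + 2)*(v - 4)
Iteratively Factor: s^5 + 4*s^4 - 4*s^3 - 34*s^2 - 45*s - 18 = (s + 2)*(s^4 + 2*s^3 - 8*s^2 - 18*s - 9) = (s + 1)*(s + 2)*(s^3 + s^2 - 9*s - 9) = (s - 3)*(s + 1)*(s + 2)*(s^2 + 4*s + 3) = (s - 3)*(s + 1)*(s + 2)*(s + 3)*(s + 1)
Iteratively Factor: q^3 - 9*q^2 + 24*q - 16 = (q - 4)*(q^2 - 5*q + 4) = (q - 4)*(q - 1)*(q - 4)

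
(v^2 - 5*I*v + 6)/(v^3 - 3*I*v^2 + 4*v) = (v - 6*I)/(v*(v - 4*I))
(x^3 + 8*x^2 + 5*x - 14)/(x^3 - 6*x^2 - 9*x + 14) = (x + 7)/(x - 7)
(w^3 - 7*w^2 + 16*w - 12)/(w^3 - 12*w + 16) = (w - 3)/(w + 4)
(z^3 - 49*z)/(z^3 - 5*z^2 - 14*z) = (z + 7)/(z + 2)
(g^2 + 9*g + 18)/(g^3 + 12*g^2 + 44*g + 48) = (g + 3)/(g^2 + 6*g + 8)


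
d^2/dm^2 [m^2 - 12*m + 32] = 2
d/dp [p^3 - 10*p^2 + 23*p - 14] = 3*p^2 - 20*p + 23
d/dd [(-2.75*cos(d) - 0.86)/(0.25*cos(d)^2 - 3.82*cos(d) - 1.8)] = (0.6875*sin(d)^2 - 0.43*cos(d) - 2.3523)*sin(d)/(-0.25*cos(d)^2 + 3.82*cos(d) + 1.8)^2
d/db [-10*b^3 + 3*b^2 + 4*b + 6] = -30*b^2 + 6*b + 4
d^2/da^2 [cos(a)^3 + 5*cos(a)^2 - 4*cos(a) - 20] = 13*cos(a)/4 - 10*cos(2*a) - 9*cos(3*a)/4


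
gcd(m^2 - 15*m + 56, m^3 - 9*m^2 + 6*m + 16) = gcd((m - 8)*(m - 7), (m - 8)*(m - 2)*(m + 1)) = m - 8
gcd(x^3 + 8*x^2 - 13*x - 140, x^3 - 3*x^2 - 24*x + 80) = x^2 + x - 20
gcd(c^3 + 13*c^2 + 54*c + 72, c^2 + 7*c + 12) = c^2 + 7*c + 12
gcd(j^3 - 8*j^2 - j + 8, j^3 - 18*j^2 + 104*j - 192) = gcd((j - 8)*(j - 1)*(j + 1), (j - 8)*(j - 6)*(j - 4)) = j - 8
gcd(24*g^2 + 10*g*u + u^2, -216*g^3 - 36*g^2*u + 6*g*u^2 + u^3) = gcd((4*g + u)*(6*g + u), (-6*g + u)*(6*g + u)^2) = 6*g + u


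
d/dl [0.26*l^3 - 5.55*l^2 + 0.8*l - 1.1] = 0.78*l^2 - 11.1*l + 0.8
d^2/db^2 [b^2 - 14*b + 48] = 2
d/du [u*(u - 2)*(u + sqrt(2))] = u*(u - 2) + u*(u + sqrt(2)) + (u - 2)*(u + sqrt(2))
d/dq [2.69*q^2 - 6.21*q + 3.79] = 5.38*q - 6.21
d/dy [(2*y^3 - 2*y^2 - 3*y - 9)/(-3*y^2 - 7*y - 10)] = (-6*y^4 - 28*y^3 - 55*y^2 - 14*y - 33)/(9*y^4 + 42*y^3 + 109*y^2 + 140*y + 100)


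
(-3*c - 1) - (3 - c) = -2*c - 4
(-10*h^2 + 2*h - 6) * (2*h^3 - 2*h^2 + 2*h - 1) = -20*h^5 + 24*h^4 - 36*h^3 + 26*h^2 - 14*h + 6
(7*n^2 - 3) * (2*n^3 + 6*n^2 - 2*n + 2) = 14*n^5 + 42*n^4 - 20*n^3 - 4*n^2 + 6*n - 6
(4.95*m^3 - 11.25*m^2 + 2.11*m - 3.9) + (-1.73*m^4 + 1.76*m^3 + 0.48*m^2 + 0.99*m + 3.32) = -1.73*m^4 + 6.71*m^3 - 10.77*m^2 + 3.1*m - 0.58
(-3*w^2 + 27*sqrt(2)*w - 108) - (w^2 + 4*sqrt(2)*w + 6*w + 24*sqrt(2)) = -4*w^2 - 6*w + 23*sqrt(2)*w - 108 - 24*sqrt(2)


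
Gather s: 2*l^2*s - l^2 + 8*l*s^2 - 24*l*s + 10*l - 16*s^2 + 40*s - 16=-l^2 + 10*l + s^2*(8*l - 16) + s*(2*l^2 - 24*l + 40) - 16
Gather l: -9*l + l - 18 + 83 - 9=56 - 8*l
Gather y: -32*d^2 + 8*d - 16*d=-32*d^2 - 8*d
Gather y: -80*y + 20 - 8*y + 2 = 22 - 88*y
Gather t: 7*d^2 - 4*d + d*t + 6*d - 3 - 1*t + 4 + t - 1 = 7*d^2 + d*t + 2*d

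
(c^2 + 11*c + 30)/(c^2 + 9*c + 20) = (c + 6)/(c + 4)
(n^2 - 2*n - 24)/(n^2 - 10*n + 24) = (n + 4)/(n - 4)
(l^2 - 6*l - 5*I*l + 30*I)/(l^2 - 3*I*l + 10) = (l - 6)/(l + 2*I)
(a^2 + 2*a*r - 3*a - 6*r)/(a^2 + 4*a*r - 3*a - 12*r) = (a + 2*r)/(a + 4*r)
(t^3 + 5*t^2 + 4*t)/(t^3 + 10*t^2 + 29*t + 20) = t/(t + 5)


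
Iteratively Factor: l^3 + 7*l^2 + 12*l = (l)*(l^2 + 7*l + 12) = l*(l + 3)*(l + 4)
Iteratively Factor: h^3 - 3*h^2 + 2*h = (h)*(h^2 - 3*h + 2) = h*(h - 2)*(h - 1)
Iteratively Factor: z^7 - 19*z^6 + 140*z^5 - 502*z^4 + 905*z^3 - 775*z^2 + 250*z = (z - 1)*(z^6 - 18*z^5 + 122*z^4 - 380*z^3 + 525*z^2 - 250*z) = (z - 5)*(z - 1)*(z^5 - 13*z^4 + 57*z^3 - 95*z^2 + 50*z) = (z - 5)*(z - 2)*(z - 1)*(z^4 - 11*z^3 + 35*z^2 - 25*z) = (z - 5)^2*(z - 2)*(z - 1)*(z^3 - 6*z^2 + 5*z) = (z - 5)^2*(z - 2)*(z - 1)^2*(z^2 - 5*z) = (z - 5)^3*(z - 2)*(z - 1)^2*(z)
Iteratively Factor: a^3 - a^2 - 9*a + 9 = (a - 3)*(a^2 + 2*a - 3) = (a - 3)*(a - 1)*(a + 3)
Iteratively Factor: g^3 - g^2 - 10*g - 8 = (g - 4)*(g^2 + 3*g + 2) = (g - 4)*(g + 2)*(g + 1)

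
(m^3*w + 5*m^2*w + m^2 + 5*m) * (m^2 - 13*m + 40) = m^5*w - 8*m^4*w + m^4 - 25*m^3*w - 8*m^3 + 200*m^2*w - 25*m^2 + 200*m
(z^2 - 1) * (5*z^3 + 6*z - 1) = 5*z^5 + z^3 - z^2 - 6*z + 1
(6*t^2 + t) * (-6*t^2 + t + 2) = -36*t^4 + 13*t^2 + 2*t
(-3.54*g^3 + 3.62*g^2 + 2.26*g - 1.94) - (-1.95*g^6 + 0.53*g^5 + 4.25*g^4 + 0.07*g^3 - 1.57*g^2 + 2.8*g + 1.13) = 1.95*g^6 - 0.53*g^5 - 4.25*g^4 - 3.61*g^3 + 5.19*g^2 - 0.54*g - 3.07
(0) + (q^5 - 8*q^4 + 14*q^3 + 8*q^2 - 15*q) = q^5 - 8*q^4 + 14*q^3 + 8*q^2 - 15*q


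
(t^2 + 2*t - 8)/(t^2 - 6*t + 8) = (t + 4)/(t - 4)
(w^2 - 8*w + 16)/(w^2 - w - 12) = (w - 4)/(w + 3)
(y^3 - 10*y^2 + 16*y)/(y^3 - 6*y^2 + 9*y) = (y^2 - 10*y + 16)/(y^2 - 6*y + 9)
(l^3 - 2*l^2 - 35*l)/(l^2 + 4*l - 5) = l*(l - 7)/(l - 1)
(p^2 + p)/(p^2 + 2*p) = (p + 1)/(p + 2)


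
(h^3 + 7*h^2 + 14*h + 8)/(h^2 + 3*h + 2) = h + 4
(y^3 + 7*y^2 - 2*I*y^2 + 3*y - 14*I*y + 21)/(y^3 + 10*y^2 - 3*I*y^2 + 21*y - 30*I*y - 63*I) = (y + I)/(y + 3)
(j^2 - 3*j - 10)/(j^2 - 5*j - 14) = (j - 5)/(j - 7)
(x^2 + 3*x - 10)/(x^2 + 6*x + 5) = (x - 2)/(x + 1)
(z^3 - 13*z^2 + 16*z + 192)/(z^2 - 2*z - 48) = (z^2 - 5*z - 24)/(z + 6)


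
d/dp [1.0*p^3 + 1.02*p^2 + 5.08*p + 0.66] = 3.0*p^2 + 2.04*p + 5.08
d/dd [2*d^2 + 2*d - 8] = 4*d + 2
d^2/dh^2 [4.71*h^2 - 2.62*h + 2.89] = 9.42000000000000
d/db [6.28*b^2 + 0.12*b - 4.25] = 12.56*b + 0.12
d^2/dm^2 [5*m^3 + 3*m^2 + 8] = 30*m + 6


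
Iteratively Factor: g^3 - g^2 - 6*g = (g - 3)*(g^2 + 2*g) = (g - 3)*(g + 2)*(g)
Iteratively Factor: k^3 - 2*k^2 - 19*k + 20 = (k + 4)*(k^2 - 6*k + 5) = (k - 1)*(k + 4)*(k - 5)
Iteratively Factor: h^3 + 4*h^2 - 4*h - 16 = (h - 2)*(h^2 + 6*h + 8) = (h - 2)*(h + 2)*(h + 4)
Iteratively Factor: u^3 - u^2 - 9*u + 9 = (u - 3)*(u^2 + 2*u - 3) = (u - 3)*(u + 3)*(u - 1)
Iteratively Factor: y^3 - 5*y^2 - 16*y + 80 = (y - 5)*(y^2 - 16) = (y - 5)*(y - 4)*(y + 4)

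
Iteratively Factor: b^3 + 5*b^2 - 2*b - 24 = (b + 3)*(b^2 + 2*b - 8) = (b + 3)*(b + 4)*(b - 2)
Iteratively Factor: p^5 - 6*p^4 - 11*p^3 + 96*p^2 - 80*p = (p + 4)*(p^4 - 10*p^3 + 29*p^2 - 20*p) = (p - 5)*(p + 4)*(p^3 - 5*p^2 + 4*p) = (p - 5)*(p - 4)*(p + 4)*(p^2 - p) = (p - 5)*(p - 4)*(p - 1)*(p + 4)*(p)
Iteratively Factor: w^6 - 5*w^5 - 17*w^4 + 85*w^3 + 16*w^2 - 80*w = (w + 1)*(w^5 - 6*w^4 - 11*w^3 + 96*w^2 - 80*w) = (w - 1)*(w + 1)*(w^4 - 5*w^3 - 16*w^2 + 80*w) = (w - 1)*(w + 1)*(w + 4)*(w^3 - 9*w^2 + 20*w) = (w - 5)*(w - 1)*(w + 1)*(w + 4)*(w^2 - 4*w) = w*(w - 5)*(w - 1)*(w + 1)*(w + 4)*(w - 4)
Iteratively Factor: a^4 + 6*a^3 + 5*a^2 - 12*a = (a + 4)*(a^3 + 2*a^2 - 3*a) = a*(a + 4)*(a^2 + 2*a - 3) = a*(a + 3)*(a + 4)*(a - 1)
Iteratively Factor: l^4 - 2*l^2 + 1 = (l - 1)*(l^3 + l^2 - l - 1) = (l - 1)*(l + 1)*(l^2 - 1) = (l - 1)*(l + 1)^2*(l - 1)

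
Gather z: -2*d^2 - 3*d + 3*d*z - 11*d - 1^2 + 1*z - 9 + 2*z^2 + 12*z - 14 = -2*d^2 - 14*d + 2*z^2 + z*(3*d + 13) - 24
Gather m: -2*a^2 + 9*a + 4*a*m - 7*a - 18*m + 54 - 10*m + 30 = -2*a^2 + 2*a + m*(4*a - 28) + 84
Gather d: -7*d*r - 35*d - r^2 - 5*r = d*(-7*r - 35) - r^2 - 5*r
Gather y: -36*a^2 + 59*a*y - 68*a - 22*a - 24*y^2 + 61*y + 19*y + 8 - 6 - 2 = -36*a^2 - 90*a - 24*y^2 + y*(59*a + 80)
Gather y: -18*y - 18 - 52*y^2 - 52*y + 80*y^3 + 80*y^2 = 80*y^3 + 28*y^2 - 70*y - 18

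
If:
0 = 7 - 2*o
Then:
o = 7/2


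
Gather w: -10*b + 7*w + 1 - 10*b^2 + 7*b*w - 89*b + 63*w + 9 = -10*b^2 - 99*b + w*(7*b + 70) + 10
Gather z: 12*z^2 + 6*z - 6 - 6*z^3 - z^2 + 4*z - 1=-6*z^3 + 11*z^2 + 10*z - 7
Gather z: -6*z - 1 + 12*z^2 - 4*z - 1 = 12*z^2 - 10*z - 2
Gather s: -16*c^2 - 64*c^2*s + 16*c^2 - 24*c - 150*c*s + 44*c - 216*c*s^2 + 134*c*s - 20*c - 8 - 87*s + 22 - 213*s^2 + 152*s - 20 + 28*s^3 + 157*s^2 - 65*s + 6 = 28*s^3 + s^2*(-216*c - 56) + s*(-64*c^2 - 16*c)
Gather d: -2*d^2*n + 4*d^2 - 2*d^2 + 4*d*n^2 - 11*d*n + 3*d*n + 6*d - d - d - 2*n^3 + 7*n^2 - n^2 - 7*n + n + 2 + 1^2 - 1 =d^2*(2 - 2*n) + d*(4*n^2 - 8*n + 4) - 2*n^3 + 6*n^2 - 6*n + 2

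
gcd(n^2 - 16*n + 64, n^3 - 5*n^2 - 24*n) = n - 8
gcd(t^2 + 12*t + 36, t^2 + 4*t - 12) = t + 6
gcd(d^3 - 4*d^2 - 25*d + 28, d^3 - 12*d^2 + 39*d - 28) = d^2 - 8*d + 7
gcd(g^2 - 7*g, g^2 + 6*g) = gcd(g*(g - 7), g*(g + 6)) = g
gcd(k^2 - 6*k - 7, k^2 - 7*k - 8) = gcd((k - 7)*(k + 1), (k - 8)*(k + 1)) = k + 1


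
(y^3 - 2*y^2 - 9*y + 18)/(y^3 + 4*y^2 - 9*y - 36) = (y - 2)/(y + 4)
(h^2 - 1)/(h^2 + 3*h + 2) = (h - 1)/(h + 2)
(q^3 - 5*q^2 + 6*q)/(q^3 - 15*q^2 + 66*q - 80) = q*(q - 3)/(q^2 - 13*q + 40)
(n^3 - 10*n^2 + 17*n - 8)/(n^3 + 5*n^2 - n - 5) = (n^2 - 9*n + 8)/(n^2 + 6*n + 5)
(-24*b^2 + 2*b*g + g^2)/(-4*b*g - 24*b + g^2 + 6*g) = (6*b + g)/(g + 6)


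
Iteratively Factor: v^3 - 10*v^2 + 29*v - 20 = (v - 4)*(v^2 - 6*v + 5) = (v - 5)*(v - 4)*(v - 1)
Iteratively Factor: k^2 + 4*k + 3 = (k + 1)*(k + 3)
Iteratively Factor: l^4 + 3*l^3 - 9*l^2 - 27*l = (l - 3)*(l^3 + 6*l^2 + 9*l) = (l - 3)*(l + 3)*(l^2 + 3*l) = l*(l - 3)*(l + 3)*(l + 3)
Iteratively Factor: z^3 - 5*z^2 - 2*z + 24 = (z + 2)*(z^2 - 7*z + 12) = (z - 4)*(z + 2)*(z - 3)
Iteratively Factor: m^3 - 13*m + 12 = (m + 4)*(m^2 - 4*m + 3) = (m - 1)*(m + 4)*(m - 3)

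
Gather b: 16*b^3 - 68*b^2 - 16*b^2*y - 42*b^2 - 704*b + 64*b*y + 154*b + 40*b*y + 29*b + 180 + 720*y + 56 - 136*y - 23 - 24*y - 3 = 16*b^3 + b^2*(-16*y - 110) + b*(104*y - 521) + 560*y + 210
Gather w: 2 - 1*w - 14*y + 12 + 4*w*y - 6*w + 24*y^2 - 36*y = w*(4*y - 7) + 24*y^2 - 50*y + 14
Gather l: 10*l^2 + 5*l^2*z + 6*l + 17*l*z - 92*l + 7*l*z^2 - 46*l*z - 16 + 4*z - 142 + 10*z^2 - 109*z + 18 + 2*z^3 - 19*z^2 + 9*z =l^2*(5*z + 10) + l*(7*z^2 - 29*z - 86) + 2*z^3 - 9*z^2 - 96*z - 140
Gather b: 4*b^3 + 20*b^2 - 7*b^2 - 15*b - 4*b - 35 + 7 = 4*b^3 + 13*b^2 - 19*b - 28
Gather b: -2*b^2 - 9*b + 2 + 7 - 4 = -2*b^2 - 9*b + 5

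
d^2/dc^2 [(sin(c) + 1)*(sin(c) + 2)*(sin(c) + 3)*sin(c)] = -16*sin(c)^4 - 54*sin(c)^3 - 32*sin(c)^2 + 30*sin(c) + 22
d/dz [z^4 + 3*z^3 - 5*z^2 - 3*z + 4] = 4*z^3 + 9*z^2 - 10*z - 3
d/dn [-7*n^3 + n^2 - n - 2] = -21*n^2 + 2*n - 1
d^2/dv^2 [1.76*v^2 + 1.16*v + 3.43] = 3.52000000000000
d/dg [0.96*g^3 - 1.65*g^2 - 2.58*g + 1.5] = 2.88*g^2 - 3.3*g - 2.58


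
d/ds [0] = 0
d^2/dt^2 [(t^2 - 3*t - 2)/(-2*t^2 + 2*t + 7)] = 2*(8*t^3 - 18*t^2 + 102*t - 55)/(8*t^6 - 24*t^5 - 60*t^4 + 160*t^3 + 210*t^2 - 294*t - 343)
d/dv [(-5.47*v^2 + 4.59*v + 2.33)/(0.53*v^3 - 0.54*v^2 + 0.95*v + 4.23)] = (2.8991*v^4 - 4.8654*v^3 - 6.4226*v^2 - 43.7598*v + 17.2022)/(0.2809*v^6 - 0.5724*v^5 + 1.2986*v^4 + 3.4578*v^3 - 3.6659*v^2 + 8.037*v + 17.8929)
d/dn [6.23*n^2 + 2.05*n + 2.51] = 12.46*n + 2.05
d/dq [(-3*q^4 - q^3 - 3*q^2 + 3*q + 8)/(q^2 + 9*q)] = 2*(-3*q^5 - 41*q^4 - 9*q^3 - 15*q^2 - 8*q - 36)/(q^2*(q^2 + 18*q + 81))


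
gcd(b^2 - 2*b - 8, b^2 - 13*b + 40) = 1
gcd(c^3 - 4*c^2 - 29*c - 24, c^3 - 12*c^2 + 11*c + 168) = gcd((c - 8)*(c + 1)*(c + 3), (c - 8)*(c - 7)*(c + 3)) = c^2 - 5*c - 24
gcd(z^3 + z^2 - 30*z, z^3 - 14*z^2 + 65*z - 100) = z - 5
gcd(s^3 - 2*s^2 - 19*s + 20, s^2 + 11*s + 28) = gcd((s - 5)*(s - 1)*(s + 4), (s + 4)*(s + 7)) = s + 4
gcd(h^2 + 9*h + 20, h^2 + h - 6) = 1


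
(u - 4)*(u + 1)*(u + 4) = u^3 + u^2 - 16*u - 16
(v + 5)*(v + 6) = v^2 + 11*v + 30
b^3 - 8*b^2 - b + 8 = (b - 8)*(b - 1)*(b + 1)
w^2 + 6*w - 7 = (w - 1)*(w + 7)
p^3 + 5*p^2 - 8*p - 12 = (p - 2)*(p + 1)*(p + 6)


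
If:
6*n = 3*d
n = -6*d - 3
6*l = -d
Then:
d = -6/13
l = 1/13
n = -3/13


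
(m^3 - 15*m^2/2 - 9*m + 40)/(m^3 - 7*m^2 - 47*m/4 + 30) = 2*(m - 2)/(2*m - 3)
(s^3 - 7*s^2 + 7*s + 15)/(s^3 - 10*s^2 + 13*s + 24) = (s - 5)/(s - 8)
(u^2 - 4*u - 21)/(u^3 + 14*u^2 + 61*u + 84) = (u - 7)/(u^2 + 11*u + 28)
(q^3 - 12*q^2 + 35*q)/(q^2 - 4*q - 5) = q*(q - 7)/(q + 1)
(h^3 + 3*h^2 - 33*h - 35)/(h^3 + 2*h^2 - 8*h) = (h^3 + 3*h^2 - 33*h - 35)/(h*(h^2 + 2*h - 8))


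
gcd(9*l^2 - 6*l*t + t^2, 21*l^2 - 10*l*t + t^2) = -3*l + t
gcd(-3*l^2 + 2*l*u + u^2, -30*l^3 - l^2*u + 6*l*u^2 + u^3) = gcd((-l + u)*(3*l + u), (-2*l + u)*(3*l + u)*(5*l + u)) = 3*l + u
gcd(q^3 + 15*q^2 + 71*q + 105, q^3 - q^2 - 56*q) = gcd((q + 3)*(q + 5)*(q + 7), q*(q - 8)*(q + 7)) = q + 7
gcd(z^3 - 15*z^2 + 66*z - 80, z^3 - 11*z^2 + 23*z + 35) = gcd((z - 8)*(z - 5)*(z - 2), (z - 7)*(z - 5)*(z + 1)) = z - 5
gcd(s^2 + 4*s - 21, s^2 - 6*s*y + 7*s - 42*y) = s + 7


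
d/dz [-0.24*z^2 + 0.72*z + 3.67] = 0.72 - 0.48*z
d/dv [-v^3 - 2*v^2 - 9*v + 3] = -3*v^2 - 4*v - 9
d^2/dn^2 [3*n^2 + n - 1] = 6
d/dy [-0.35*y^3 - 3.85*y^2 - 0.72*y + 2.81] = -1.05*y^2 - 7.7*y - 0.72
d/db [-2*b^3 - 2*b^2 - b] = -6*b^2 - 4*b - 1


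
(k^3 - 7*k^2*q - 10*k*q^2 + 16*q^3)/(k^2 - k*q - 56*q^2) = (k^2 + k*q - 2*q^2)/(k + 7*q)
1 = 1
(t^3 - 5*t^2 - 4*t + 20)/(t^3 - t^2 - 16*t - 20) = (t - 2)/(t + 2)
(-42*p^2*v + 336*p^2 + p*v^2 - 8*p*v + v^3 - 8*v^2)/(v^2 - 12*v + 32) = (-42*p^2 + p*v + v^2)/(v - 4)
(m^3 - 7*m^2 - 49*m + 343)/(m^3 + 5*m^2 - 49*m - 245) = (m - 7)/(m + 5)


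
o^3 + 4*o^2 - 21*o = o*(o - 3)*(o + 7)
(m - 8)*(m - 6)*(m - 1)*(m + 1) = m^4 - 14*m^3 + 47*m^2 + 14*m - 48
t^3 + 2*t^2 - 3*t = t*(t - 1)*(t + 3)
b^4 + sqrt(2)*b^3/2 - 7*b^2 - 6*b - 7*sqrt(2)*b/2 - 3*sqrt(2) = (b - 3)*(b + 1)*(b + 2)*(b + sqrt(2)/2)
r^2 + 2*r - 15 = (r - 3)*(r + 5)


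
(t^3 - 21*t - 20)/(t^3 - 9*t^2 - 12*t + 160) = (t + 1)/(t - 8)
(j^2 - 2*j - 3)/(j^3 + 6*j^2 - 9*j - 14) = (j - 3)/(j^2 + 5*j - 14)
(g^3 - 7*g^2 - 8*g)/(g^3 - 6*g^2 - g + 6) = g*(g - 8)/(g^2 - 7*g + 6)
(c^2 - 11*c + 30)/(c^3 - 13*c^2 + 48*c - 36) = (c - 5)/(c^2 - 7*c + 6)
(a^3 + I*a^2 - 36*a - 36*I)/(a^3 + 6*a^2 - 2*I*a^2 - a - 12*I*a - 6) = (a^2 + a*(-6 + I) - 6*I)/(a^2 - 2*I*a - 1)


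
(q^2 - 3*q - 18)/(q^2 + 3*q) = (q - 6)/q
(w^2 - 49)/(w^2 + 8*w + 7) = (w - 7)/(w + 1)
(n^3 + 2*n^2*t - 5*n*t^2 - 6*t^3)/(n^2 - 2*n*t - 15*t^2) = (-n^2 + n*t + 2*t^2)/(-n + 5*t)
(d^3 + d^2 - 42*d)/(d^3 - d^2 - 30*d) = (d + 7)/(d + 5)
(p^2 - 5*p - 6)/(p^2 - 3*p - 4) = (p - 6)/(p - 4)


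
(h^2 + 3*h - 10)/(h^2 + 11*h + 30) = (h - 2)/(h + 6)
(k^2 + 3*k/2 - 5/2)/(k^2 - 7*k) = (2*k^2 + 3*k - 5)/(2*k*(k - 7))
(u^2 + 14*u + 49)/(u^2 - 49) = (u + 7)/(u - 7)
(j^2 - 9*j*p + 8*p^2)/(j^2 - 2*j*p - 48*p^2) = (j - p)/(j + 6*p)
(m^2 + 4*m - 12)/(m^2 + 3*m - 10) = (m + 6)/(m + 5)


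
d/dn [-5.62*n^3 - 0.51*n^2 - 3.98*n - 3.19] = -16.86*n^2 - 1.02*n - 3.98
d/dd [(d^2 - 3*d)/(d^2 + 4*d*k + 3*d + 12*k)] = (-d*(d - 3)*(2*d + 4*k + 3) + (2*d - 3)*(d^2 + 4*d*k + 3*d + 12*k))/(d^2 + 4*d*k + 3*d + 12*k)^2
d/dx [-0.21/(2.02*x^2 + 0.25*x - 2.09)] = (0.8484*x + 0.0525)/(2.02*x^2 + 0.25*x - 2.09)^2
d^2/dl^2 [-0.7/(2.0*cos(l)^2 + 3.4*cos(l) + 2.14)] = (11.2*(1 - cos(l)^2)^2 + 14.28*cos(l)^3 + 1.708*cos(l)^2 - 33.6532*cos(l) - 21.392)/(2.0*cos(l)^2 + 3.4*cos(l) + 2.14)^3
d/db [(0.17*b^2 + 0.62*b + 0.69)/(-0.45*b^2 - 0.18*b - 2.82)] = (0.2484*b^2 - 0.3378*b - 1.6242)/(0.2025*b^4 + 0.162*b^3 + 2.5704*b^2 + 1.0152*b + 7.9524)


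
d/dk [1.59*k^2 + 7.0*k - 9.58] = 3.18*k + 7.0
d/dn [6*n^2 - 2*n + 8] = 12*n - 2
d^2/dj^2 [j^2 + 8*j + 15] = 2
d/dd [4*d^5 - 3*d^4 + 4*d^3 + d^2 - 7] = 2*d*(10*d^3 - 6*d^2 + 6*d + 1)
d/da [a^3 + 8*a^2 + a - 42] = 3*a^2 + 16*a + 1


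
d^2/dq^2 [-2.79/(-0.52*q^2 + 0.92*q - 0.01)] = (-1.508832*q^2 + 2.669472*q + 2.79*(1.04*q - 0.92)*(2.08*q - 1.84) - 0.029016)/(0.52*q^2 - 0.92*q + 0.01)^3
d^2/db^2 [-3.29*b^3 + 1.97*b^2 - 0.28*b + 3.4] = 3.94 - 19.74*b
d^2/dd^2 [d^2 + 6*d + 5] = 2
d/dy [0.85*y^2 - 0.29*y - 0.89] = 1.7*y - 0.29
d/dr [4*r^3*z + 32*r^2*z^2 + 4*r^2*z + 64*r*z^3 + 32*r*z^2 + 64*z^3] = 4*z*(3*r^2 + 16*r*z + 2*r + 16*z^2 + 8*z)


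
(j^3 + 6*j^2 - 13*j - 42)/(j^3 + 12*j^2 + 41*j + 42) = (j - 3)/(j + 3)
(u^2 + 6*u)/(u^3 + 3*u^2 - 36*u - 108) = u/(u^2 - 3*u - 18)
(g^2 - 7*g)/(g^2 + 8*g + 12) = g*(g - 7)/(g^2 + 8*g + 12)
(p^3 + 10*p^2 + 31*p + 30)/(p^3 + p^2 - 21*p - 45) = (p^2 + 7*p + 10)/(p^2 - 2*p - 15)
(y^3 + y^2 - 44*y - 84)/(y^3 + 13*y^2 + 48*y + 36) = (y^2 - 5*y - 14)/(y^2 + 7*y + 6)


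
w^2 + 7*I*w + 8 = (w - I)*(w + 8*I)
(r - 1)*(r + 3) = r^2 + 2*r - 3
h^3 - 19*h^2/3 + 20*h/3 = h*(h - 5)*(h - 4/3)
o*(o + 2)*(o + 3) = o^3 + 5*o^2 + 6*o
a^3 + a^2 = a^2*(a + 1)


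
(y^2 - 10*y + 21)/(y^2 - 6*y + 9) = (y - 7)/(y - 3)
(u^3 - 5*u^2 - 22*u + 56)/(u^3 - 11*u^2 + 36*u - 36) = (u^2 - 3*u - 28)/(u^2 - 9*u + 18)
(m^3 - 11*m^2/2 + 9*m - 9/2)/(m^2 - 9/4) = 2*(m^2 - 4*m + 3)/(2*m + 3)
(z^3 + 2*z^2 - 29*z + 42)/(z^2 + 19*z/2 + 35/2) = 2*(z^2 - 5*z + 6)/(2*z + 5)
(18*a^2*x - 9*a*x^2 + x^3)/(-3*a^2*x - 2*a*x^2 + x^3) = (-6*a + x)/(a + x)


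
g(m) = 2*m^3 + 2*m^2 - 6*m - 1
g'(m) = 6*m^2 + 4*m - 6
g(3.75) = 110.09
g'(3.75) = 93.38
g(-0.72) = 3.61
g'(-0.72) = -5.77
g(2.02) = 11.53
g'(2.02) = 26.56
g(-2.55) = -5.86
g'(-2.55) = 22.82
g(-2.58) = -6.55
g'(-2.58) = 23.62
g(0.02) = -1.12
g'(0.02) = -5.92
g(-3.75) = -55.84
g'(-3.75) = 63.38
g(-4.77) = -143.94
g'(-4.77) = 111.44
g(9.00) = 1565.00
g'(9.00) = 516.00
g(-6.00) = -325.00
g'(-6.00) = 186.00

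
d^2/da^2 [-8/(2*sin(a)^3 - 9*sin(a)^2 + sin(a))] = 8*(36*sin(a)^3 - 198*sin(a)^2 + 280*sin(a) + 261 - 497/sin(a) + 54/sin(a)^2 - 2/sin(a)^3)/(2*sin(a)^2 - 9*sin(a) + 1)^3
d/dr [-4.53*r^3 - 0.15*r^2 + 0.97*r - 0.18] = -13.59*r^2 - 0.3*r + 0.97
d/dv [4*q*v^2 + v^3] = v*(8*q + 3*v)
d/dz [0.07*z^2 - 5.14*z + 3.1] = 0.14*z - 5.14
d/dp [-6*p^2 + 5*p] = 5 - 12*p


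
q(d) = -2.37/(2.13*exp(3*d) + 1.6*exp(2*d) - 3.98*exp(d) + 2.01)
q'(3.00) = 0.00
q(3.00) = 0.00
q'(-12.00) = 0.00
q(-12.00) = -1.18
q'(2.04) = 0.01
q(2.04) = -0.00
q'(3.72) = 0.00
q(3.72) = -0.00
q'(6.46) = 0.00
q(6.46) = -0.00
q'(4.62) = 0.00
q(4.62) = -0.00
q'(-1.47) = -1.09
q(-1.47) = -1.97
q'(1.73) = 0.02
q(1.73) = -0.01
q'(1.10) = 0.12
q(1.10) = -0.04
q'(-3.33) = -0.09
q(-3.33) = -1.27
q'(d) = -2.37*(-6.39*exp(3*d) - 3.2*exp(2*d) + 3.98*exp(d))/(2.13*exp(3*d) + 1.6*exp(2*d) - 3.98*exp(d) + 2.01)^2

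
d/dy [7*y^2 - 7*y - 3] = 14*y - 7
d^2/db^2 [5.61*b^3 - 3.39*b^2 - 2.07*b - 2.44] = 33.66*b - 6.78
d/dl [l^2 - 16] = 2*l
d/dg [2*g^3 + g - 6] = 6*g^2 + 1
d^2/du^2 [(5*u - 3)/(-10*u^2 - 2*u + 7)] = 4*(-2*(5*u - 3)*(10*u + 1)^2 + 5*(15*u - 2)*(10*u^2 + 2*u - 7))/(10*u^2 + 2*u - 7)^3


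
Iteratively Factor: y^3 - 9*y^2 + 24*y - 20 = (y - 2)*(y^2 - 7*y + 10) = (y - 2)^2*(y - 5)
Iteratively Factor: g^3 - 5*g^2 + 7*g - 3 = (g - 1)*(g^2 - 4*g + 3) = (g - 1)^2*(g - 3)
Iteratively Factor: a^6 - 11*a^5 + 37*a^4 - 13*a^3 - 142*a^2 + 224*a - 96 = (a - 4)*(a^5 - 7*a^4 + 9*a^3 + 23*a^2 - 50*a + 24) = (a - 4)*(a - 1)*(a^4 - 6*a^3 + 3*a^2 + 26*a - 24) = (a - 4)*(a - 3)*(a - 1)*(a^3 - 3*a^2 - 6*a + 8) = (a - 4)*(a - 3)*(a - 1)^2*(a^2 - 2*a - 8) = (a - 4)^2*(a - 3)*(a - 1)^2*(a + 2)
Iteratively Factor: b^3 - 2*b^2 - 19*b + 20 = (b - 1)*(b^2 - b - 20) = (b - 1)*(b + 4)*(b - 5)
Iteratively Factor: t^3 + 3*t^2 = (t)*(t^2 + 3*t) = t*(t + 3)*(t)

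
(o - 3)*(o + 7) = o^2 + 4*o - 21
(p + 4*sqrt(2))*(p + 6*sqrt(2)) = p^2 + 10*sqrt(2)*p + 48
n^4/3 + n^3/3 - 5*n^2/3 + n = n*(n/3 + 1)*(n - 1)^2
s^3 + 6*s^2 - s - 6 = (s - 1)*(s + 1)*(s + 6)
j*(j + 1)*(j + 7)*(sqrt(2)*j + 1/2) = sqrt(2)*j^4 + j^3/2 + 8*sqrt(2)*j^3 + 4*j^2 + 7*sqrt(2)*j^2 + 7*j/2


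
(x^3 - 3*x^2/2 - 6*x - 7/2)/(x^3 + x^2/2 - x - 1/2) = (2*x^2 - 5*x - 7)/(2*x^2 - x - 1)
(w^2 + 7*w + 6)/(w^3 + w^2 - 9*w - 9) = (w + 6)/(w^2 - 9)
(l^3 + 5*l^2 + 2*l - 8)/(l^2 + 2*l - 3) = (l^2 + 6*l + 8)/(l + 3)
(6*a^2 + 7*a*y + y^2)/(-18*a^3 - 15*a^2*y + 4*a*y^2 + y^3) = 1/(-3*a + y)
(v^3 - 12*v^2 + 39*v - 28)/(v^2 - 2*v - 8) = (v^2 - 8*v + 7)/(v + 2)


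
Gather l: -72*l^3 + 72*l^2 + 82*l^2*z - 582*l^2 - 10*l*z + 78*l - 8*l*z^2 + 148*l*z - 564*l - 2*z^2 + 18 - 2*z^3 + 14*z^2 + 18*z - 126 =-72*l^3 + l^2*(82*z - 510) + l*(-8*z^2 + 138*z - 486) - 2*z^3 + 12*z^2 + 18*z - 108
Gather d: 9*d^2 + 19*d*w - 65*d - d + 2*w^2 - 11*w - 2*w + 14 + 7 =9*d^2 + d*(19*w - 66) + 2*w^2 - 13*w + 21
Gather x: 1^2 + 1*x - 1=x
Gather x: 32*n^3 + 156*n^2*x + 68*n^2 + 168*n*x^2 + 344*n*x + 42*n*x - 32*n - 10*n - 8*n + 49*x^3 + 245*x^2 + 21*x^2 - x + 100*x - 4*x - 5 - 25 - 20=32*n^3 + 68*n^2 - 50*n + 49*x^3 + x^2*(168*n + 266) + x*(156*n^2 + 386*n + 95) - 50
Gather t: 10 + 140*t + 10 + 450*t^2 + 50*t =450*t^2 + 190*t + 20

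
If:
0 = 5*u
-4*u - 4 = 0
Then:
No Solution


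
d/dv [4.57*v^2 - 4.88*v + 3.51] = 9.14*v - 4.88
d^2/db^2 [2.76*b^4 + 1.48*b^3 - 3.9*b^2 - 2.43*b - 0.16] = 33.12*b^2 + 8.88*b - 7.8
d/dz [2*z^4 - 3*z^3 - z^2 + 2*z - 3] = 8*z^3 - 9*z^2 - 2*z + 2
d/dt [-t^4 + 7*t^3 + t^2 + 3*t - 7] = -4*t^3 + 21*t^2 + 2*t + 3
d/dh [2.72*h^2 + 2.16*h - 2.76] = 5.44*h + 2.16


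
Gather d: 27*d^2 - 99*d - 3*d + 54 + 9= 27*d^2 - 102*d + 63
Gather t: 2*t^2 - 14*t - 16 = 2*t^2 - 14*t - 16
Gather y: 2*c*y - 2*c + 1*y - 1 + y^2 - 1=-2*c + y^2 + y*(2*c + 1) - 2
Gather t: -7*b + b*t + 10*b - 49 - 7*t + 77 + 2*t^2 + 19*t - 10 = 3*b + 2*t^2 + t*(b + 12) + 18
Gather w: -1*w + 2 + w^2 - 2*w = w^2 - 3*w + 2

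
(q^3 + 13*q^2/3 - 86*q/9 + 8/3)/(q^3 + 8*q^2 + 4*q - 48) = (9*q^2 - 15*q + 4)/(9*(q^2 + 2*q - 8))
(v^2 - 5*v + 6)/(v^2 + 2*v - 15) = (v - 2)/(v + 5)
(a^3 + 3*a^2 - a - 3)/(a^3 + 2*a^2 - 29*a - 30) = (a^2 + 2*a - 3)/(a^2 + a - 30)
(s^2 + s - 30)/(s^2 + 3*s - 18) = (s - 5)/(s - 3)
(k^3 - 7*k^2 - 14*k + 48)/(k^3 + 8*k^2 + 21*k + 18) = (k^2 - 10*k + 16)/(k^2 + 5*k + 6)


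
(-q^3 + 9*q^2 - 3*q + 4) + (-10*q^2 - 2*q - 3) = -q^3 - q^2 - 5*q + 1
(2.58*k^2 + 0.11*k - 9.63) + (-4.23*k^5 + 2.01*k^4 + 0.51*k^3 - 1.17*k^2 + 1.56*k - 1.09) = -4.23*k^5 + 2.01*k^4 + 0.51*k^3 + 1.41*k^2 + 1.67*k - 10.72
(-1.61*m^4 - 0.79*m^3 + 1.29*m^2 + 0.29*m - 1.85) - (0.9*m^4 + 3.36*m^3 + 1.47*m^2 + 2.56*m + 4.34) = -2.51*m^4 - 4.15*m^3 - 0.18*m^2 - 2.27*m - 6.19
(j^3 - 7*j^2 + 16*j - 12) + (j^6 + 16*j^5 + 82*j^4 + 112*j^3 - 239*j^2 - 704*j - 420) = j^6 + 16*j^5 + 82*j^4 + 113*j^3 - 246*j^2 - 688*j - 432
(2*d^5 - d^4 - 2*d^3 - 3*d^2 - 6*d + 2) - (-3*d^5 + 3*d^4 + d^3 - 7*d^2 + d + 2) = 5*d^5 - 4*d^4 - 3*d^3 + 4*d^2 - 7*d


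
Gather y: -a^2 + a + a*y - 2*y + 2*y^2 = -a^2 + a + 2*y^2 + y*(a - 2)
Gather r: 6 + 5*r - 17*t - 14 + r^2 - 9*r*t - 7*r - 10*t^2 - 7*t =r^2 + r*(-9*t - 2) - 10*t^2 - 24*t - 8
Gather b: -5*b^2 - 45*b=-5*b^2 - 45*b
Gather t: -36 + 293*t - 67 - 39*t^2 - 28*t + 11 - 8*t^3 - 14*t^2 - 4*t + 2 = -8*t^3 - 53*t^2 + 261*t - 90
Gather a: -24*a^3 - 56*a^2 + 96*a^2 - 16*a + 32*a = -24*a^3 + 40*a^2 + 16*a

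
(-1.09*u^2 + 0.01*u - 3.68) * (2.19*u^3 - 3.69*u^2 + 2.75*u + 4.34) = -2.3871*u^5 + 4.044*u^4 - 11.0936*u^3 + 8.8761*u^2 - 10.0766*u - 15.9712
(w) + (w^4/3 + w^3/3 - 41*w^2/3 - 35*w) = w^4/3 + w^3/3 - 41*w^2/3 - 34*w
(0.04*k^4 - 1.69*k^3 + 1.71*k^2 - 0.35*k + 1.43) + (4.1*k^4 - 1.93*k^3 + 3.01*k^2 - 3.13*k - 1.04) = 4.14*k^4 - 3.62*k^3 + 4.72*k^2 - 3.48*k + 0.39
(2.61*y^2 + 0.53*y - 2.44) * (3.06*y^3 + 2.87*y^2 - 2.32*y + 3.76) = 7.9866*y^5 + 9.1125*y^4 - 12.0005*y^3 + 1.5812*y^2 + 7.6536*y - 9.1744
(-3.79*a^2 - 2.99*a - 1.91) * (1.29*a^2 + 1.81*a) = -4.8891*a^4 - 10.717*a^3 - 7.8758*a^2 - 3.4571*a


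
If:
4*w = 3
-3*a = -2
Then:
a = 2/3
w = 3/4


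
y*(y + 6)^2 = y^3 + 12*y^2 + 36*y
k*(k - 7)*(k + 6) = k^3 - k^2 - 42*k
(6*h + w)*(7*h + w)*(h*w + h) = 42*h^3*w + 42*h^3 + 13*h^2*w^2 + 13*h^2*w + h*w^3 + h*w^2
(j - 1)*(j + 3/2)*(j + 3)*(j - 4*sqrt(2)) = j^4 - 4*sqrt(2)*j^3 + 7*j^3/2 - 14*sqrt(2)*j^2 - 9*j/2 + 18*sqrt(2)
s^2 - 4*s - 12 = (s - 6)*(s + 2)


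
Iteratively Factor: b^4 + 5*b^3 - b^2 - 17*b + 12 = (b + 4)*(b^3 + b^2 - 5*b + 3) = (b - 1)*(b + 4)*(b^2 + 2*b - 3) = (b - 1)*(b + 3)*(b + 4)*(b - 1)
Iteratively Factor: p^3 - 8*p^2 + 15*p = (p)*(p^2 - 8*p + 15) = p*(p - 5)*(p - 3)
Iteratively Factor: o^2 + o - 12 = (o + 4)*(o - 3)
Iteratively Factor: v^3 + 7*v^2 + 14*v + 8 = (v + 1)*(v^2 + 6*v + 8) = (v + 1)*(v + 2)*(v + 4)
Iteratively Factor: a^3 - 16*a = (a)*(a^2 - 16) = a*(a + 4)*(a - 4)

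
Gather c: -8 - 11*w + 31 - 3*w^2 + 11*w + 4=27 - 3*w^2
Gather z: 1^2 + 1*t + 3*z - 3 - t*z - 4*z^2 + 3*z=t - 4*z^2 + z*(6 - t) - 2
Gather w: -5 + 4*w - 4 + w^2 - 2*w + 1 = w^2 + 2*w - 8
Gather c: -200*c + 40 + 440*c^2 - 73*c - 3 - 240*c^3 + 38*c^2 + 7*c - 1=-240*c^3 + 478*c^2 - 266*c + 36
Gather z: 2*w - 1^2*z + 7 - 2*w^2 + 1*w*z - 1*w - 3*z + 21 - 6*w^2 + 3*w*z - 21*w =-8*w^2 - 20*w + z*(4*w - 4) + 28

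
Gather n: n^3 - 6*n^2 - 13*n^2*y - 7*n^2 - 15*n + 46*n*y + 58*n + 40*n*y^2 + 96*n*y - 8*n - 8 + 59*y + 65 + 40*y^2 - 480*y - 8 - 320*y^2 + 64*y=n^3 + n^2*(-13*y - 13) + n*(40*y^2 + 142*y + 35) - 280*y^2 - 357*y + 49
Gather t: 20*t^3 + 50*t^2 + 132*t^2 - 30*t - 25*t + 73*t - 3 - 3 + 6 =20*t^3 + 182*t^2 + 18*t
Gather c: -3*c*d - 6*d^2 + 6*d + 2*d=-3*c*d - 6*d^2 + 8*d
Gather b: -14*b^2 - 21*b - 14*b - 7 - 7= -14*b^2 - 35*b - 14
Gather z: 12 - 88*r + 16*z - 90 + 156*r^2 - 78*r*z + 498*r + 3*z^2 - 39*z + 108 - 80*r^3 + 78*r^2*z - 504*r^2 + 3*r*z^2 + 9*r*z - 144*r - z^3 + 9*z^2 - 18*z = -80*r^3 - 348*r^2 + 266*r - z^3 + z^2*(3*r + 12) + z*(78*r^2 - 69*r - 41) + 30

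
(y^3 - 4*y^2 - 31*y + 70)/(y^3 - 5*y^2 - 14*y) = (y^2 + 3*y - 10)/(y*(y + 2))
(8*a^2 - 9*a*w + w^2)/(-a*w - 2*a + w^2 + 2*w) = (-8*a + w)/(w + 2)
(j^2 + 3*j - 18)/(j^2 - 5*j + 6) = (j + 6)/(j - 2)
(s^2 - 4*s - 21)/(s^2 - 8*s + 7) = (s + 3)/(s - 1)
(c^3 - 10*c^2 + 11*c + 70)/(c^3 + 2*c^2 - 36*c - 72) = (c^2 - 12*c + 35)/(c^2 - 36)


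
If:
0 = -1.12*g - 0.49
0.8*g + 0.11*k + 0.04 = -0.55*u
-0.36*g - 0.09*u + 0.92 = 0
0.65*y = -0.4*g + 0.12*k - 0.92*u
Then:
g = -0.44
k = -57.04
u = 11.97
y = -27.21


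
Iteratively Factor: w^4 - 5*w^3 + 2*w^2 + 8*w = (w)*(w^3 - 5*w^2 + 2*w + 8) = w*(w + 1)*(w^2 - 6*w + 8) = w*(w - 4)*(w + 1)*(w - 2)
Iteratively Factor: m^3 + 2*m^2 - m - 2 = (m + 2)*(m^2 - 1) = (m - 1)*(m + 2)*(m + 1)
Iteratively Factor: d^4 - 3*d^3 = (d - 3)*(d^3) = d*(d - 3)*(d^2) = d^2*(d - 3)*(d)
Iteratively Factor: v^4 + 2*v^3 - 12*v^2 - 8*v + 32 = (v - 2)*(v^3 + 4*v^2 - 4*v - 16) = (v - 2)*(v + 2)*(v^2 + 2*v - 8) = (v - 2)^2*(v + 2)*(v + 4)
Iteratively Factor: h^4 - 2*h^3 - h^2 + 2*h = (h)*(h^3 - 2*h^2 - h + 2) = h*(h - 1)*(h^2 - h - 2) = h*(h - 1)*(h + 1)*(h - 2)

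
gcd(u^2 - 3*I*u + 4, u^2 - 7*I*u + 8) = u + I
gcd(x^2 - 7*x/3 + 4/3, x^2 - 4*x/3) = x - 4/3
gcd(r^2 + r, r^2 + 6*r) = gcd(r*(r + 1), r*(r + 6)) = r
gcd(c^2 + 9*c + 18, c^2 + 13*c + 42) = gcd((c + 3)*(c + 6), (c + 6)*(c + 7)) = c + 6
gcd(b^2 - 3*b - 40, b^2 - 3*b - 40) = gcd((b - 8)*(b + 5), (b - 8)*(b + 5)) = b^2 - 3*b - 40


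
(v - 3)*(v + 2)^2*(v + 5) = v^4 + 6*v^3 - 3*v^2 - 52*v - 60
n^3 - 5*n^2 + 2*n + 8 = (n - 4)*(n - 2)*(n + 1)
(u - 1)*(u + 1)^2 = u^3 + u^2 - u - 1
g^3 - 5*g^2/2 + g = g*(g - 2)*(g - 1/2)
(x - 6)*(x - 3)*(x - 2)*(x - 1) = x^4 - 12*x^3 + 47*x^2 - 72*x + 36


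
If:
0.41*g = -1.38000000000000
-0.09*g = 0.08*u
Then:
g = -3.37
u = 3.79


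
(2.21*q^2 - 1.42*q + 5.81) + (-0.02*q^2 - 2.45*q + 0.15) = 2.19*q^2 - 3.87*q + 5.96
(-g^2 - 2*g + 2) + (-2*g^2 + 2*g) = 2 - 3*g^2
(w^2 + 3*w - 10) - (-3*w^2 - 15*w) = 4*w^2 + 18*w - 10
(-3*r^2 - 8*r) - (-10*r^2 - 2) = 7*r^2 - 8*r + 2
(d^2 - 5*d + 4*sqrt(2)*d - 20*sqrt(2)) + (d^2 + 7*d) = 2*d^2 + 2*d + 4*sqrt(2)*d - 20*sqrt(2)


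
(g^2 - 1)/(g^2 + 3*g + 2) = (g - 1)/(g + 2)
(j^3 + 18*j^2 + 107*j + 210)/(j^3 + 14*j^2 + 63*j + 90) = (j + 7)/(j + 3)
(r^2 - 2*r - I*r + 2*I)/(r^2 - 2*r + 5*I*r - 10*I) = (r - I)/(r + 5*I)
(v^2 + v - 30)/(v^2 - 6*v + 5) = (v + 6)/(v - 1)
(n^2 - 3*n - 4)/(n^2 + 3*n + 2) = (n - 4)/(n + 2)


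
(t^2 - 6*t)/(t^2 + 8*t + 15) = t*(t - 6)/(t^2 + 8*t + 15)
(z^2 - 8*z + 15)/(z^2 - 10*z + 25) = (z - 3)/(z - 5)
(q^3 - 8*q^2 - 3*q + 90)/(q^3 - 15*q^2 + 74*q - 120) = (q + 3)/(q - 4)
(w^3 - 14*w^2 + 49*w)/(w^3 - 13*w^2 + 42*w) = (w - 7)/(w - 6)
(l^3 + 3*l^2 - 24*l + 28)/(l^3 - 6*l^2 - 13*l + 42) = (l^2 + 5*l - 14)/(l^2 - 4*l - 21)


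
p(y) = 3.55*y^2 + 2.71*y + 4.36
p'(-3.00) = -18.59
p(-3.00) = 28.18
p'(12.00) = 87.91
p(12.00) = 548.08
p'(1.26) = 11.66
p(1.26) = 13.41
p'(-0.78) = -2.83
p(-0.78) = 4.41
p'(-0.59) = -1.48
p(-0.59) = 4.00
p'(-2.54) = -15.32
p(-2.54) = 20.38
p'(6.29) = 47.37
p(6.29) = 161.86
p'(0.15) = 3.78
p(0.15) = 4.85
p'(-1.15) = -5.46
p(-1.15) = 5.94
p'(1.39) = 12.58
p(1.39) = 14.99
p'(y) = 7.1*y + 2.71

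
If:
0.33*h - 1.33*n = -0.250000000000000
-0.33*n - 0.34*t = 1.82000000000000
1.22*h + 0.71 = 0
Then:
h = -0.58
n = 0.04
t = -5.40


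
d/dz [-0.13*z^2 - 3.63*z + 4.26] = -0.26*z - 3.63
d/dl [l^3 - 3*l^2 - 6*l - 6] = 3*l^2 - 6*l - 6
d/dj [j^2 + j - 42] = 2*j + 1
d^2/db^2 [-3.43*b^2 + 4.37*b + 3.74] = -6.86000000000000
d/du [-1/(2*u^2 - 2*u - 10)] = (u - 1/2)/(-u^2 + u + 5)^2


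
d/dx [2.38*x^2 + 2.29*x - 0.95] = 4.76*x + 2.29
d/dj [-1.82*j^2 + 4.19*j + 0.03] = 4.19 - 3.64*j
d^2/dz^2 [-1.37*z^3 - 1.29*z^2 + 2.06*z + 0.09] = -8.22*z - 2.58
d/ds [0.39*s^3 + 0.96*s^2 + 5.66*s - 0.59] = 1.17*s^2 + 1.92*s + 5.66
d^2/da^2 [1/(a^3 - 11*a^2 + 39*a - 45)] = 4*(3*a^2 - 26*a + 57)/(a^7 - 27*a^6 + 309*a^5 - 1943*a^4 + 7251*a^3 - 16065*a^2 + 19575*a - 10125)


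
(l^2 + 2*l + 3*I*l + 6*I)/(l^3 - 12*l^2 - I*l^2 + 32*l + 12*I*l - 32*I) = (l^2 + l*(2 + 3*I) + 6*I)/(l^3 + l^2*(-12 - I) + l*(32 + 12*I) - 32*I)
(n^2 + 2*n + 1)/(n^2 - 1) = (n + 1)/(n - 1)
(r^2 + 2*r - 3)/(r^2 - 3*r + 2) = (r + 3)/(r - 2)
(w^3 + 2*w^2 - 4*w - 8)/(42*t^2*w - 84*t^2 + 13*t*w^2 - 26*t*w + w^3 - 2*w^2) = (w^2 + 4*w + 4)/(42*t^2 + 13*t*w + w^2)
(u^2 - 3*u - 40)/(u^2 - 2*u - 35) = (u - 8)/(u - 7)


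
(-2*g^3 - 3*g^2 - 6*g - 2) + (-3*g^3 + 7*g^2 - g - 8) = -5*g^3 + 4*g^2 - 7*g - 10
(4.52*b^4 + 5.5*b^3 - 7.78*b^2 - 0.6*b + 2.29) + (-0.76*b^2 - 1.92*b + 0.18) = 4.52*b^4 + 5.5*b^3 - 8.54*b^2 - 2.52*b + 2.47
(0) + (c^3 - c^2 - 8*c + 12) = c^3 - c^2 - 8*c + 12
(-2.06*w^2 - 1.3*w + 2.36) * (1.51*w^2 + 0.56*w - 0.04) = -3.1106*w^4 - 3.1166*w^3 + 2.918*w^2 + 1.3736*w - 0.0944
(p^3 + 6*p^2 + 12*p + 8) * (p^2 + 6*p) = p^5 + 12*p^4 + 48*p^3 + 80*p^2 + 48*p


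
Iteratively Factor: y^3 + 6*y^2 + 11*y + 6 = (y + 2)*(y^2 + 4*y + 3) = (y + 2)*(y + 3)*(y + 1)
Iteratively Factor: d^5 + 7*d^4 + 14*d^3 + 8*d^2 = (d)*(d^4 + 7*d^3 + 14*d^2 + 8*d) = d^2*(d^3 + 7*d^2 + 14*d + 8) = d^2*(d + 1)*(d^2 + 6*d + 8) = d^2*(d + 1)*(d + 2)*(d + 4)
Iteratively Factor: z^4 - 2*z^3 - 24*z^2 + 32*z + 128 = (z + 4)*(z^3 - 6*z^2 + 32) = (z + 2)*(z + 4)*(z^2 - 8*z + 16) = (z - 4)*(z + 2)*(z + 4)*(z - 4)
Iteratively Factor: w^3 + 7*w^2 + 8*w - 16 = (w + 4)*(w^2 + 3*w - 4) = (w + 4)^2*(w - 1)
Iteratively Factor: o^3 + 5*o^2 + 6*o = (o)*(o^2 + 5*o + 6) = o*(o + 2)*(o + 3)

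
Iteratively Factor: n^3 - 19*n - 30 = (n + 3)*(n^2 - 3*n - 10) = (n - 5)*(n + 3)*(n + 2)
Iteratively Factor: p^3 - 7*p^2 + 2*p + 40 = (p - 4)*(p^2 - 3*p - 10) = (p - 5)*(p - 4)*(p + 2)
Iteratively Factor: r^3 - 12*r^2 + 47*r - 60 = (r - 5)*(r^2 - 7*r + 12) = (r - 5)*(r - 4)*(r - 3)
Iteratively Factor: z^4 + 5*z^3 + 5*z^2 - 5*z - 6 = (z + 3)*(z^3 + 2*z^2 - z - 2) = (z + 2)*(z + 3)*(z^2 - 1) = (z + 1)*(z + 2)*(z + 3)*(z - 1)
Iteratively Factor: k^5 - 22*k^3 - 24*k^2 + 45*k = (k + 3)*(k^4 - 3*k^3 - 13*k^2 + 15*k) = (k + 3)^2*(k^3 - 6*k^2 + 5*k) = k*(k + 3)^2*(k^2 - 6*k + 5) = k*(k - 5)*(k + 3)^2*(k - 1)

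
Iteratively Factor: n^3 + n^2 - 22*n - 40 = (n - 5)*(n^2 + 6*n + 8) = (n - 5)*(n + 4)*(n + 2)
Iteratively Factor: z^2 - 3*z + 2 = (z - 1)*(z - 2)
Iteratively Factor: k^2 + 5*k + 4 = (k + 1)*(k + 4)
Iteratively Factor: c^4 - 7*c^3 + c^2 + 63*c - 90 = (c - 5)*(c^3 - 2*c^2 - 9*c + 18) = (c - 5)*(c - 2)*(c^2 - 9) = (c - 5)*(c - 2)*(c + 3)*(c - 3)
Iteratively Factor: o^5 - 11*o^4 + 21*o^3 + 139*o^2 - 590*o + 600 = (o + 4)*(o^4 - 15*o^3 + 81*o^2 - 185*o + 150) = (o - 5)*(o + 4)*(o^3 - 10*o^2 + 31*o - 30) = (o - 5)*(o - 2)*(o + 4)*(o^2 - 8*o + 15) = (o - 5)^2*(o - 2)*(o + 4)*(o - 3)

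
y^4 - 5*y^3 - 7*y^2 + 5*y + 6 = (y - 6)*(y - 1)*(y + 1)^2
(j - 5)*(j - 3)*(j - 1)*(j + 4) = j^4 - 5*j^3 - 13*j^2 + 77*j - 60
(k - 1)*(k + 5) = k^2 + 4*k - 5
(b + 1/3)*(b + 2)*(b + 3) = b^3 + 16*b^2/3 + 23*b/3 + 2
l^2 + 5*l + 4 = (l + 1)*(l + 4)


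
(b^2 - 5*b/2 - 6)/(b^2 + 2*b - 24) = (b + 3/2)/(b + 6)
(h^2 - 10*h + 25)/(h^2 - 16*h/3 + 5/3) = 3*(h - 5)/(3*h - 1)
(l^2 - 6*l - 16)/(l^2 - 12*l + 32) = (l + 2)/(l - 4)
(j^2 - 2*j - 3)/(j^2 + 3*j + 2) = (j - 3)/(j + 2)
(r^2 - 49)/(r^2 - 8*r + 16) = (r^2 - 49)/(r^2 - 8*r + 16)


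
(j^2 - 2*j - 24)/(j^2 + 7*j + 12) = (j - 6)/(j + 3)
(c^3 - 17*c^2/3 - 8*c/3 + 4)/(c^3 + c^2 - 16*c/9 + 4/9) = 3*(c^2 - 5*c - 6)/(3*c^2 + 5*c - 2)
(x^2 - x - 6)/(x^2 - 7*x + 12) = (x + 2)/(x - 4)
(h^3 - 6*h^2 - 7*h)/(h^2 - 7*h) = h + 1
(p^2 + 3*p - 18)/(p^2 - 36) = (p - 3)/(p - 6)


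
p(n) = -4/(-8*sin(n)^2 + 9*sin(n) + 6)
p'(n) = -4*(16*sin(n)*cos(n) - 9*cos(n))/(-8*sin(n)^2 + 9*sin(n) + 6)^2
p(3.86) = 1.18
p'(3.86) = -5.12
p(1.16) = -0.53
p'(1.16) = -0.16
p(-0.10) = -0.80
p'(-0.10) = 1.67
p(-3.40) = -0.51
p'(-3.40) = -0.31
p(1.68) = -0.57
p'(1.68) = 0.06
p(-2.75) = -2.86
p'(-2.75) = -28.51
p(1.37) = -0.56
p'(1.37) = -0.10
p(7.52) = -0.54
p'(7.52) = -0.15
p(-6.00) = -0.51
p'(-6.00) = 0.28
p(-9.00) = -4.29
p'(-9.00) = -65.40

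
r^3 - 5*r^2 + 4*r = r*(r - 4)*(r - 1)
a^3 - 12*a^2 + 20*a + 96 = (a - 8)*(a - 6)*(a + 2)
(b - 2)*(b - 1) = b^2 - 3*b + 2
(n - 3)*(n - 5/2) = n^2 - 11*n/2 + 15/2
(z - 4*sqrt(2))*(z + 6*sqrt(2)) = z^2 + 2*sqrt(2)*z - 48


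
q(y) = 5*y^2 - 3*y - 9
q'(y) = 10*y - 3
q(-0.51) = -6.17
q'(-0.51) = -8.10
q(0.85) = -7.94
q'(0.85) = 5.50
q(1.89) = 3.19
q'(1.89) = 15.90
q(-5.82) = 177.82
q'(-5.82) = -61.20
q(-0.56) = -5.75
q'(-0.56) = -8.60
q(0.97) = -7.21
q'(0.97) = 6.70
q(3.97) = 57.89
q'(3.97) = 36.70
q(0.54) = -9.16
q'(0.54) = 2.40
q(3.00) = 27.00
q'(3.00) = 27.00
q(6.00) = 153.00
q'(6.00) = 57.00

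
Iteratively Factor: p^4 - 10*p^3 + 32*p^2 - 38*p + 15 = (p - 5)*(p^3 - 5*p^2 + 7*p - 3) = (p - 5)*(p - 3)*(p^2 - 2*p + 1) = (p - 5)*(p - 3)*(p - 1)*(p - 1)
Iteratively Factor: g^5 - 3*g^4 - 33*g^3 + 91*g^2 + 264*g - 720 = (g - 5)*(g^4 + 2*g^3 - 23*g^2 - 24*g + 144) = (g - 5)*(g - 3)*(g^3 + 5*g^2 - 8*g - 48) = (g - 5)*(g - 3)*(g + 4)*(g^2 + g - 12) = (g - 5)*(g - 3)^2*(g + 4)*(g + 4)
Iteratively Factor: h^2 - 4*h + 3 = (h - 3)*(h - 1)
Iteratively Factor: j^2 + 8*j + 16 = (j + 4)*(j + 4)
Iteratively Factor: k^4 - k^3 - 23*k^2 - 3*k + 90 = (k - 5)*(k^3 + 4*k^2 - 3*k - 18) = (k - 5)*(k - 2)*(k^2 + 6*k + 9) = (k - 5)*(k - 2)*(k + 3)*(k + 3)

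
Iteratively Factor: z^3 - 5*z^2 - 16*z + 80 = (z - 4)*(z^2 - z - 20) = (z - 4)*(z + 4)*(z - 5)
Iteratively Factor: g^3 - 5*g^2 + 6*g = (g)*(g^2 - 5*g + 6) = g*(g - 2)*(g - 3)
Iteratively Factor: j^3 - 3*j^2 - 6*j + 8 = (j + 2)*(j^2 - 5*j + 4) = (j - 1)*(j + 2)*(j - 4)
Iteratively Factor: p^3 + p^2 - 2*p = (p + 2)*(p^2 - p) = (p - 1)*(p + 2)*(p)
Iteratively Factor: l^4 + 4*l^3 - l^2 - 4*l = (l + 4)*(l^3 - l) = (l + 1)*(l + 4)*(l^2 - l) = (l - 1)*(l + 1)*(l + 4)*(l)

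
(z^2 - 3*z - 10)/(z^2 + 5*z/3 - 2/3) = 3*(z - 5)/(3*z - 1)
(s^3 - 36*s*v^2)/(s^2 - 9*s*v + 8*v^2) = s*(s^2 - 36*v^2)/(s^2 - 9*s*v + 8*v^2)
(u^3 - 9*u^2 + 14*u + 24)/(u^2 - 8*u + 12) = (u^2 - 3*u - 4)/(u - 2)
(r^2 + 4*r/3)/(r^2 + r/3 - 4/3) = r/(r - 1)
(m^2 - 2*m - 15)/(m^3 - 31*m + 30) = (m + 3)/(m^2 + 5*m - 6)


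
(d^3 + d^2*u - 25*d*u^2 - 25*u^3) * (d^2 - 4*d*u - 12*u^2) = d^5 - 3*d^4*u - 41*d^3*u^2 + 63*d^2*u^3 + 400*d*u^4 + 300*u^5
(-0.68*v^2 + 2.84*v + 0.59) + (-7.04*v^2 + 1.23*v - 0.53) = -7.72*v^2 + 4.07*v + 0.0599999999999999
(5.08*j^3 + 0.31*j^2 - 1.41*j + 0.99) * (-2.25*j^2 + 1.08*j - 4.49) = -11.43*j^5 + 4.7889*j^4 - 19.3019*j^3 - 5.1422*j^2 + 7.4001*j - 4.4451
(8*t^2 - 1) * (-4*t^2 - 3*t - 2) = -32*t^4 - 24*t^3 - 12*t^2 + 3*t + 2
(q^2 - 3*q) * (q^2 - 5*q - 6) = q^4 - 8*q^3 + 9*q^2 + 18*q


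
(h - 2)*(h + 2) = h^2 - 4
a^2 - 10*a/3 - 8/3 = (a - 4)*(a + 2/3)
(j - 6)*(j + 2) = j^2 - 4*j - 12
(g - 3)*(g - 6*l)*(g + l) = g^3 - 5*g^2*l - 3*g^2 - 6*g*l^2 + 15*g*l + 18*l^2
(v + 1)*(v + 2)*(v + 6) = v^3 + 9*v^2 + 20*v + 12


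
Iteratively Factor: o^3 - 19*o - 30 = (o - 5)*(o^2 + 5*o + 6) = (o - 5)*(o + 2)*(o + 3)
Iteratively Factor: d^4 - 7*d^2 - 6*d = (d)*(d^3 - 7*d - 6) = d*(d + 2)*(d^2 - 2*d - 3) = d*(d - 3)*(d + 2)*(d + 1)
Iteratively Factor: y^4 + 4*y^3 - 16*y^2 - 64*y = (y - 4)*(y^3 + 8*y^2 + 16*y) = (y - 4)*(y + 4)*(y^2 + 4*y) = (y - 4)*(y + 4)^2*(y)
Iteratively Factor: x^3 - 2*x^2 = (x - 2)*(x^2) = x*(x - 2)*(x)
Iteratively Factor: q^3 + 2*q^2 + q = (q + 1)*(q^2 + q) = (q + 1)^2*(q)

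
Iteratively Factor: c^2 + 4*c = (c)*(c + 4)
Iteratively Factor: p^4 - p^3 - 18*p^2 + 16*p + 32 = (p - 4)*(p^3 + 3*p^2 - 6*p - 8) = (p - 4)*(p + 1)*(p^2 + 2*p - 8) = (p - 4)*(p + 1)*(p + 4)*(p - 2)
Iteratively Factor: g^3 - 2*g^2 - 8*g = (g - 4)*(g^2 + 2*g) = (g - 4)*(g + 2)*(g)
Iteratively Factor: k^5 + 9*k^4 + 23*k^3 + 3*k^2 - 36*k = (k - 1)*(k^4 + 10*k^3 + 33*k^2 + 36*k) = k*(k - 1)*(k^3 + 10*k^2 + 33*k + 36) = k*(k - 1)*(k + 3)*(k^2 + 7*k + 12) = k*(k - 1)*(k + 3)^2*(k + 4)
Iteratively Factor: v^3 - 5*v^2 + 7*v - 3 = (v - 1)*(v^2 - 4*v + 3) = (v - 3)*(v - 1)*(v - 1)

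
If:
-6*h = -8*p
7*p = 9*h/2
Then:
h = 0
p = 0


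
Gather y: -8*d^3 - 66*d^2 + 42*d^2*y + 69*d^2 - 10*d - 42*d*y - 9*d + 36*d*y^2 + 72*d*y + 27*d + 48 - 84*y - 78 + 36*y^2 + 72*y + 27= -8*d^3 + 3*d^2 + 8*d + y^2*(36*d + 36) + y*(42*d^2 + 30*d - 12) - 3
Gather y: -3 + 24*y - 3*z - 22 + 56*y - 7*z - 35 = 80*y - 10*z - 60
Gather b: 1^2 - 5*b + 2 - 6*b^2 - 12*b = -6*b^2 - 17*b + 3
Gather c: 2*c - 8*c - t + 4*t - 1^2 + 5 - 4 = -6*c + 3*t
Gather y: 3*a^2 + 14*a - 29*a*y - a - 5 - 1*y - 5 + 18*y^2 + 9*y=3*a^2 + 13*a + 18*y^2 + y*(8 - 29*a) - 10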